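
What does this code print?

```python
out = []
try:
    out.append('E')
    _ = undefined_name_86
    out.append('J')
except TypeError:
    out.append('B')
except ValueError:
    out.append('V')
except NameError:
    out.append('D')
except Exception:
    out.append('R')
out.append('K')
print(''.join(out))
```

Execution trace: 'E' (try body) → 'D' (except NameError) → 'K' (after the try/except). Output: EDK

Answer: EDK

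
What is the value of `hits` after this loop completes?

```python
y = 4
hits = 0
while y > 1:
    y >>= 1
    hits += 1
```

Count right shifts until 1
`hits` takes the values: 0 → 1 → 2

Answer: 2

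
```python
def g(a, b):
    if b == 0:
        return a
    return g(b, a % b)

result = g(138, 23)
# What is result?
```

g(138, 23) -> g(23, 0) -> 23

Answer: 23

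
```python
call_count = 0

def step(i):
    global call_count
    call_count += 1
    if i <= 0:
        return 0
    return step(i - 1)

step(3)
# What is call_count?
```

Linear recursion stepping by 1: 4 calls from i=3 down to ≤0.

Answer: 4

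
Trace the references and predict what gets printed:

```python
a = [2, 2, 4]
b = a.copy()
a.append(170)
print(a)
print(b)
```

Key concept: list.copy() creates independent copy.
Step by step:
`a = [2, 2, 4]` → a = [2, 2, 4]
`b = a.copy()` → b = [2, 2, 4]
`a.append(170)` → a = [2, 2, 4, 170]
`print(a)` → prints [2, 2, 4, 170]
`print(b)` → prints [2, 2, 4]

Answer:
[2, 2, 4, 170]
[2, 2, 4]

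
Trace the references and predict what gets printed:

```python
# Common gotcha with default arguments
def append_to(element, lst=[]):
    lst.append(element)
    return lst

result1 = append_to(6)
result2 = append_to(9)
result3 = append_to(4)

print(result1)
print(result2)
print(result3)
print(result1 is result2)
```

Key concept: mutable default argument gotcha.
Step by step:
`result1 = append_to(6)` → result1 = [6]
`result2 = append_to(9)` → result1 = [6, 9] (same object as result2); result2 = [6, 9] (same object as result1)
`result3 = append_to(4)` → result1 = [6, 9, 4] (same object as result2, result3); result2 = [6, 9, 4] (same object as result1, result3); result3 = [6, 9, 4] (same object as result1, result2)
`print(result1)` → prints [6, 9, 4]
`print(result2)` → prints [6, 9, 4]
`print(result3)` → prints [6, 9, 4]
`print(result1 is result2)` → prints True

Answer:
[6, 9, 4]
[6, 9, 4]
[6, 9, 4]
True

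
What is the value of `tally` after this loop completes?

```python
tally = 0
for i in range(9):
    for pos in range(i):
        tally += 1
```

Triangle number: 0+1+2+...+8
`tally` takes the values: 0 → 1 → 2 → 3 → 4 → 5 → 6 → 7 → 8 → 9 → 10 → 11 → 12 → 13 → 14 → 15 → 16 → 17 → 18 → 19 → 20 → 21 → 22 → 23 → 24 → 25 → 26 → 27 → 28 → 29 → 30 → 31 → 32 → 33 → 34 → 35 → 36

Answer: 36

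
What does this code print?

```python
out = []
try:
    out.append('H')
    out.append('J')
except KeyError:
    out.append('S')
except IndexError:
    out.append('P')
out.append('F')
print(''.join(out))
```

Execution trace: 'H' (try body) → 'J' (try body, no exception) → 'F' (after the try/except). Output: HJF

Answer: HJF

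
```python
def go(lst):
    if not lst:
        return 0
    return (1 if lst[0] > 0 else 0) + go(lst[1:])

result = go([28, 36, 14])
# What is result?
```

Count of positive elements in [28, 36, 14] = 3

Answer: 3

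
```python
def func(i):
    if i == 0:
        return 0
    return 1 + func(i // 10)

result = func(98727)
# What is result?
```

Count of digits of 98727: 5

Answer: 5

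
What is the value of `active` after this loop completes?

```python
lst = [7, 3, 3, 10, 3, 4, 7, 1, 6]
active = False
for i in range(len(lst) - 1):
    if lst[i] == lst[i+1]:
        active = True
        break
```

Check consecutive duplicates in [7, 3, 3, 10, 3, 4, 7, 1, 6]
`active` takes the values: False → True

Answer: True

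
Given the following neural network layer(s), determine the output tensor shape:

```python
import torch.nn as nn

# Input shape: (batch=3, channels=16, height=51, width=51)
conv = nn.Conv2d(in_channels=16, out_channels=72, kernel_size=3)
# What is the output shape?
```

Input: (3, 16, 51, 51) -> Output: (3, 72, 49, 49)

Answer: (3, 72, 49, 49)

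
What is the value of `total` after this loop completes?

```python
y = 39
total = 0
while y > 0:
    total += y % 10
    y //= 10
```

Sum digits of 39
`total` takes the values: 0 → 9 → 12

Answer: 12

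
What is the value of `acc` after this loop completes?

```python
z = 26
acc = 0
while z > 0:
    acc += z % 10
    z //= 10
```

Sum digits of 26
`acc` takes the values: 0 → 6 → 8

Answer: 8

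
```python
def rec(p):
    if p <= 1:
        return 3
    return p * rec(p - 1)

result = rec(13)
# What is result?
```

rec(13) = 13 * 12 * 11 * 10 * 9 * 8 * 7 * 6 * 5 * 4 * 3 * 2 * 3 = 18681062400

Answer: 18681062400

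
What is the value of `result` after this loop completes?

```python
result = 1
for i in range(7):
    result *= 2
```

2^7 = 128
`result` takes the values: 1 → 2 → 4 → 8 → 16 → 32 → 64 → 128

Answer: 128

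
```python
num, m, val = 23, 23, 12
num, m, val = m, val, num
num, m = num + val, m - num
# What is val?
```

Trace:
`num, m, val = 23, 23, 12` → num = 23; m = 23; val = 12
`num, m, val = m, val, num` → num = 23; m = 12; val = 23
`num, m = num + val, m - num` → num = 46; m = -11
So val = 23

Answer: 23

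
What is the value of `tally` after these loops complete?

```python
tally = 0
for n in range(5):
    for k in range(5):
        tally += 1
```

5 * 5 = 25
`tally` takes the values: 0 → 1 → 2 → 3 → 4 → 5 → 6 → 7 → 8 → 9 → 10 → 11 → 12 → 13 → 14 → 15 → 16 → 17 → 18 → 19 → 20 → 21 → 22 → 23 → 24 → 25

Answer: 25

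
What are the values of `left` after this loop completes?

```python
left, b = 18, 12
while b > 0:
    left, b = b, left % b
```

GCD of 18 and 12
`left` takes the values: 18 → 12 → 6

Answer: 6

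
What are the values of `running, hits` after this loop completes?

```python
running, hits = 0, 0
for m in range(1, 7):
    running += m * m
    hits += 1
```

Sum of squares and count
`running, hits` takes the values: (0, 0) → (1, 0) → (1, 1) → (5, 1) → (5, 2) → (14, 2) → (14, 3) → (30, 3) → (30, 4) → (55, 4) → (55, 5) → (91, 5) → (91, 6)

Answer: 91, 6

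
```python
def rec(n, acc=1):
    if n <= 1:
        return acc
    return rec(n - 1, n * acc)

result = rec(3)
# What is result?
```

Accumulator trace (n, acc): (3, 1) -> (2, 3) -> (1, 6) -> return 6

Answer: 6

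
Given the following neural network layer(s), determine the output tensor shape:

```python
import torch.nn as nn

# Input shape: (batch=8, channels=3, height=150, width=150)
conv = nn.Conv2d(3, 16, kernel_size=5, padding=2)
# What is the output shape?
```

Input: (8, 3, 150, 150) -> Output: (8, 16, 150, 150)

Answer: (8, 16, 150, 150)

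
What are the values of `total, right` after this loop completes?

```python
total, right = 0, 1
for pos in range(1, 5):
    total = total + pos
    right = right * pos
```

Sum and factorial of 1 to 4
`total, right` takes the values: (0, 1) → (1, 1) → (3, 1) → (3, 2) → (6, 2) → (6, 6) → (10, 6) → (10, 24)

Answer: 10, 24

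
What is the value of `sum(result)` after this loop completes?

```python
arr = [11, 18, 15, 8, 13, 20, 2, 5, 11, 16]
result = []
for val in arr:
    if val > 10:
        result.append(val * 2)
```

Sum of doubled values > 10
`result` takes the values: [] → [22] → [22, 36] → [22, 36, 30] → [22, 36, 30, 26] → [22, 36, 30, 26, 40] → [22, 36, 30, 26, 40, 22] → [22, 36, 30, 26, 40, 22, 32]
So `sum(result)` = 208

Answer: 208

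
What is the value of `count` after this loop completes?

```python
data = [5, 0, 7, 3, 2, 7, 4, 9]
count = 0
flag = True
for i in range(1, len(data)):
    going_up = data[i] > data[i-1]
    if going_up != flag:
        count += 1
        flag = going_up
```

Count direction changes in [5, 0, 7, 3, 2, 7, 4, 9]
`count` takes the values: 0 → 1 → 2 → 3 → 4 → 5 → 6

Answer: 6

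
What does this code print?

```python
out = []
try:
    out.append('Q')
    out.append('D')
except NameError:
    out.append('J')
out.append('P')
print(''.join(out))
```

Execution trace: 'Q' (try body) → 'D' (try body, no exception) → 'P' (after the try/except). Output: QDP

Answer: QDP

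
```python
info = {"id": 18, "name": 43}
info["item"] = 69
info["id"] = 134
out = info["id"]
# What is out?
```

Trace:
`info = {"id": 18, "name": 43}` → info = {'id': 18, 'name': 43}
`info["item"] = 69` → info = {'id': 18, 'name': 43, 'item': 69}
`info["id"] = 134` → info = {'id': 134, 'name': 43, 'item': 69}
`out = info["id"]` → out = 134
So out = 134

Answer: 134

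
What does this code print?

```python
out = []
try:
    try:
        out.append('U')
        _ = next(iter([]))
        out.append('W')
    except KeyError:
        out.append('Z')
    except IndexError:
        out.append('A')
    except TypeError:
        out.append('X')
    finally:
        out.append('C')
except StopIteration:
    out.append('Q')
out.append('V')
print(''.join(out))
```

Execution trace: 'U' (try body) → 'C' (finally) → 'Q' (outer except StopIteration) → 'V' (after the try/except). Output: UCQV

Answer: UCQV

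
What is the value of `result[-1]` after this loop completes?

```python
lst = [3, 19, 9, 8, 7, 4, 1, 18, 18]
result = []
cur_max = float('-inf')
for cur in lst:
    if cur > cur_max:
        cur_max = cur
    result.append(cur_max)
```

Running max ends at 19
`result` takes the values: [] → [3] → [3, 19] → [3, 19, 19] → [3, 19, 19, 19] → [3, 19, 19, 19, 19] → [3, 19, 19, 19, 19, 19] → [3, 19, 19, 19, 19, 19, 19] → [3, 19, 19, 19, 19, 19, 19, 19] → [3, 19, 19, 19, 19, 19, 19, 19, 19]
So `result[-1]` = 19

Answer: 19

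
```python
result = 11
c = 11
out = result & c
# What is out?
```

Trace:
`result = 11` → result = 11
`c = 11` → c = 11
`out = result & c` → out = 11
So out = 11

Answer: 11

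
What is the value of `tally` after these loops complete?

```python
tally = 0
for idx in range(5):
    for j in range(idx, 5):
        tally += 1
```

Upper triangle: 5 + 4 + ... + 1
`tally` takes the values: 0 → 1 → 2 → 3 → 4 → 5 → 6 → 7 → 8 → 9 → 10 → 11 → 12 → 13 → 14 → 15

Answer: 15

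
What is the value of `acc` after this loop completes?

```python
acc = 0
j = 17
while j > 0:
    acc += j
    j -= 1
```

Sum 17 down to 1
`acc` takes the values: 0 → 17 → 33 → 48 → 62 → 75 → 87 → 98 → 108 → 117 → 125 → 132 → 138 → 143 → 147 → 150 → 152 → 153

Answer: 153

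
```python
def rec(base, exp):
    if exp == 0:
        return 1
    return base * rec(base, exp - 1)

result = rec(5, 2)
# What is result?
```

rec(5, 2) = 5 * 5 = 25

Answer: 25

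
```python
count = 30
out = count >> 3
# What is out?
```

Trace:
`count = 30` → count = 30
`out = count >> 3` → out = 3
So out = 3

Answer: 3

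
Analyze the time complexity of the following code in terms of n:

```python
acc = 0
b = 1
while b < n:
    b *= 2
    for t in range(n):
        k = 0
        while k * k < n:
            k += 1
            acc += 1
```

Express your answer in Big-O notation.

Each loop level contributes: log n × n × √n. Multiplying the contributions gives O(n√n log n).

Answer: O(n√n log n)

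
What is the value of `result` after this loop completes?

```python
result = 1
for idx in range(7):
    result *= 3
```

3^7 = 2187
`result` takes the values: 1 → 3 → 9 → 27 → 81 → 243 → 729 → 2187

Answer: 2187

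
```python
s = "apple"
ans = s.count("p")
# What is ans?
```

Trace:
`s = "apple"` → s = 'apple'
`ans = s.count("p")` → ans = 2
So ans = 2

Answer: 2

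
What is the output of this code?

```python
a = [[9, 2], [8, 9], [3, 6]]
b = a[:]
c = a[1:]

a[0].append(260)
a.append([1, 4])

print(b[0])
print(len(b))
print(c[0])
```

Key concept: slice with nested mutation.
Step by step:
`a = [[9, 2], [8, 9], [3, 6]]` → a = [[9, 2], [8, 9], [3, 6]]
`b = a[:]` → b = [[9, 2], [8, 9], [3, 6]]
`c = a[1:]` → c = [[8, 9], [3, 6]]
`a[0].append(260)` → a = [[9, 2, 260], [8, 9], [3, 6]]; b = [[9, 2, 260], [8, 9], [3, 6]]
`a.append([1, 4])` → a = [[9, 2, 260], [8, 9], [3, 6], [1, 4]]
`print(b[0])` → prints [9, 2, 260]
`print(len(b))` → prints 3
`print(c[0])` → prints [8, 9]

Answer:
[9, 2, 260]
3
[8, 9]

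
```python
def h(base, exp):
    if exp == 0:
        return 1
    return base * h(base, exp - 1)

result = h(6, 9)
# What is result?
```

h(6, 9) = 6 * 6 * 6 * 6 * 6 * 6 * 6 * 6 * 6 = 10077696

Answer: 10077696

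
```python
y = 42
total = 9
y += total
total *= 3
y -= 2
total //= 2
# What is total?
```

Trace:
`y = 42` → y = 42
`total = 9` → total = 9
`y += total` → y = 51
`total *= 3` → total = 27
`y -= 2` → y = 49
`total //= 2` → total = 13
So total = 13

Answer: 13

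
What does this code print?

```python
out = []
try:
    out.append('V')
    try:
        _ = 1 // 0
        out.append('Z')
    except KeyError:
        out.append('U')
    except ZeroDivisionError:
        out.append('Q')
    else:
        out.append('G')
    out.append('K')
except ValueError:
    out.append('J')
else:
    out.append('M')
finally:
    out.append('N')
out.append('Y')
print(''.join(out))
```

Execution trace: 'V' (try body) → 'Q' (inner except ZeroDivisionError) → 'K' (try body, no exception) → 'M' (else) → 'N' (finally) → 'Y' (after the try/except). Output: VQKMNY

Answer: VQKMNY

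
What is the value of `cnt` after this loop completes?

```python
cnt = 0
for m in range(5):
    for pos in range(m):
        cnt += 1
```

Triangle number: 0+1+2+...+4
`cnt` takes the values: 0 → 1 → 2 → 3 → 4 → 5 → 6 → 7 → 8 → 9 → 10

Answer: 10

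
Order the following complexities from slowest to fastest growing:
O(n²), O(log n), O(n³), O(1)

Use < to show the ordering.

Ordered by growth rate: O(1) < O(log n) < O(n²) < O(n³)

Answer: O(1) < O(log n) < O(n²) < O(n³)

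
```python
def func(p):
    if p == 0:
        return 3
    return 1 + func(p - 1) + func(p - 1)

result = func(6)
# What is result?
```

func(p) = 1 + 2·func(p-1), func(0)=3. Closed form: (3+1)·2^6 - 1 = 255.

Answer: 255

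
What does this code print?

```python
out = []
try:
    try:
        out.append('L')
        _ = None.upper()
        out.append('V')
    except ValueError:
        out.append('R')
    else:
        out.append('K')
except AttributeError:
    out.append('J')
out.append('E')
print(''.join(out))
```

Execution trace: 'L' (try body) → 'J' (outer except AttributeError) → 'E' (after the try/except). Output: LJE

Answer: LJE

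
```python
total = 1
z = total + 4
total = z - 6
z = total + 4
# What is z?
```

Trace:
`total = 1` → total = 1
`z = total + 4` → z = 5
`total = z - 6` → total = -1
`z = total + 4` → z = 3
So z = 3

Answer: 3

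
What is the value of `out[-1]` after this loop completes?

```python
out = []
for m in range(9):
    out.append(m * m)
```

Last element of squares 0 to 8
`out` takes the values: [] → [0] → [0, 1] → [0, 1, 4] → [0, 1, 4, 9] → [0, 1, 4, 9, 16] → [0, 1, 4, 9, 16, 25] → [0, 1, 4, 9, 16, 25, 36] → [0, 1, 4, 9, 16, 25, 36, 49] → [0, 1, 4, 9, 16, 25, 36, 49, 64]
So `out[-1]` = 64

Answer: 64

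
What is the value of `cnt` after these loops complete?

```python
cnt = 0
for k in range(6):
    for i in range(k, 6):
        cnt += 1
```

Upper triangle: 6 + 5 + ... + 1
`cnt` takes the values: 0 → 1 → 2 → 3 → 4 → 5 → 6 → 7 → 8 → 9 → 10 → 11 → 12 → 13 → 14 → 15 → 16 → 17 → 18 → 19 → 20 → 21

Answer: 21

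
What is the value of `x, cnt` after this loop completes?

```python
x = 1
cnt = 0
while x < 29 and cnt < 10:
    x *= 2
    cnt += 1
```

Double until >= 29 or 10 iterations
`x, cnt` takes the values: (1, 0) → (2, 0) → (2, 1) → (4, 1) → (4, 2) → (8, 2) → (8, 3) → (16, 3) → (16, 4) → (32, 4) → (32, 5)

Answer: 32, 5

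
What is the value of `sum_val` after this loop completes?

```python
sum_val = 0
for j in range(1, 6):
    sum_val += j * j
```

Sum of squares 1² to 5² = 55
`sum_val` takes the values: 0 → 1 → 5 → 14 → 30 → 55

Answer: 55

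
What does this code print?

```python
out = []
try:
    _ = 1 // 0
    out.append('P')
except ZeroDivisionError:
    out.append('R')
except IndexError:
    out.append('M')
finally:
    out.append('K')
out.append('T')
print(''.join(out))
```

Execution trace: 'R' (except ZeroDivisionError) → 'K' (finally) → 'T' (after the try/except). Output: RKT

Answer: RKT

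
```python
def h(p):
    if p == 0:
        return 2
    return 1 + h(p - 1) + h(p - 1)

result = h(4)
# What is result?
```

h(p) = 1 + 2·h(p-1), h(0)=2. Closed form: (2+1)·2^4 - 1 = 47.

Answer: 47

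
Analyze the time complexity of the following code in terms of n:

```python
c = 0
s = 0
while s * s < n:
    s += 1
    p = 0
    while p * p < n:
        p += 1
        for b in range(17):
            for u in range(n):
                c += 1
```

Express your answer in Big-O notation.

Each loop level contributes: √n × √n × 1 × n. Multiplying the contributions gives O(n^2).

Answer: O(n^2)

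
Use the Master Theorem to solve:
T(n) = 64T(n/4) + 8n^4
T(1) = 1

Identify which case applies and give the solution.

a=64, b=4, f(n)=8n^4. log_4(64) = 3. Since c=4 > 3 and the regularity condition holds (64(n/4)^4 = (64/4^4)n^4 with 64/4^4 < 1), Case 3 applies: T(n) = Θ(f(n)) = O(n^4).

Answer: O(n^4) - Case 3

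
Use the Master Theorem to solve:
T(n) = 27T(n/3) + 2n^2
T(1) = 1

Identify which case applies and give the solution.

a=27, b=3, f(n)=2n^2. log_3(27) = 3. Since c=2 < 3, Case 1 applies: T(n) = Θ(n^log_b(a)) = O(n^3).

Answer: O(n^3) - Case 1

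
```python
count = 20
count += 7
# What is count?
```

Trace:
`count = 20` → count = 20
`count += 7` → count = 27
So count = 27

Answer: 27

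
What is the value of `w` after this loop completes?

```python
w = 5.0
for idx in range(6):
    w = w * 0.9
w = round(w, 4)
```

Exponential decay: 5.0 * 0.9^6
`w` takes the values: 5.0 → 4.5 → 4.05 → 3.645 → 3.2805 → 2.95245 → 2.657205 → 2.6572

Answer: 2.6572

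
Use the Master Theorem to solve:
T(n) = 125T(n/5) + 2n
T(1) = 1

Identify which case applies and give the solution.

a=125, b=5, f(n)=2n. log_5(125) = 3. Since c=1 < 3, Case 1 applies: T(n) = Θ(n^log_b(a)) = O(n^3).

Answer: O(n^3) - Case 1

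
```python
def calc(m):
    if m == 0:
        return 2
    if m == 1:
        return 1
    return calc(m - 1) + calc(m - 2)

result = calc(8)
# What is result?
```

Build up from base cases: calc(0)=2, calc(1)=1, calc(2)=3, calc(3)=4, calc(4)=7, calc(5)=11, calc(6)=18, ..., calc(8)=47

Answer: 47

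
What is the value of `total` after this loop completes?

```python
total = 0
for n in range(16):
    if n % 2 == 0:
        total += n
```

Sum of even numbers 0 to 15
`total` takes the values: 0 → 2 → 6 → 12 → 20 → 30 → 42 → 56

Answer: 56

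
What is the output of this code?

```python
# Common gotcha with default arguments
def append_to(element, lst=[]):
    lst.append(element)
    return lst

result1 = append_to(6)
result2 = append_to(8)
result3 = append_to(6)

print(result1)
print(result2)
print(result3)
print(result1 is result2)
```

Key concept: mutable default argument gotcha.
Step by step:
`result1 = append_to(6)` → result1 = [6]
`result2 = append_to(8)` → result1 = [6, 8] (same object as result2); result2 = [6, 8] (same object as result1)
`result3 = append_to(6)` → result1 = [6, 8, 6] (same object as result2, result3); result2 = [6, 8, 6] (same object as result1, result3); result3 = [6, 8, 6] (same object as result1, result2)
`print(result1)` → prints [6, 8, 6]
`print(result2)` → prints [6, 8, 6]
`print(result3)` → prints [6, 8, 6]
`print(result1 is result2)` → prints True

Answer:
[6, 8, 6]
[6, 8, 6]
[6, 8, 6]
True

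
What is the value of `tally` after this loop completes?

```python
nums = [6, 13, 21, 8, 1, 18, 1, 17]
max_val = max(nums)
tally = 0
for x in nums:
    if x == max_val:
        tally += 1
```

Count of max value 21 in [6, 13, 21, 8, 1, 18, 1, 17]
`tally` takes the values: 0 → 1

Answer: 1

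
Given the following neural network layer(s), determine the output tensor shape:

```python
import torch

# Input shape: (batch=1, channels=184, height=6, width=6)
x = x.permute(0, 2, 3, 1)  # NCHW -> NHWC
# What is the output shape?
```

Input: (1, 184, 6, 6) -> Output: (1, 6, 6, 184)

Answer: (1, 6, 6, 184)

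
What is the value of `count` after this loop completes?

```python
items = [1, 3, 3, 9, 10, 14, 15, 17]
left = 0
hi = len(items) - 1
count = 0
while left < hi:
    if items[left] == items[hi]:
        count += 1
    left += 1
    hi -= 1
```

Count matching pairs from ends
`count` takes the values: 0

Answer: 0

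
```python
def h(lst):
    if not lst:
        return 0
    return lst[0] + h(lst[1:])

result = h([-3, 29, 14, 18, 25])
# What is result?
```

(-3) + 29 + 14 + 18 + 25 + 0 = 83

Answer: 83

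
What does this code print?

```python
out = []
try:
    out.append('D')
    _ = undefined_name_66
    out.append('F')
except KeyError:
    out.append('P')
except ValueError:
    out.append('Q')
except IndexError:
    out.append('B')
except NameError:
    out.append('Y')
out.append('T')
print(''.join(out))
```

Execution trace: 'D' (try body) → 'Y' (except NameError) → 'T' (after the try/except). Output: DYT

Answer: DYT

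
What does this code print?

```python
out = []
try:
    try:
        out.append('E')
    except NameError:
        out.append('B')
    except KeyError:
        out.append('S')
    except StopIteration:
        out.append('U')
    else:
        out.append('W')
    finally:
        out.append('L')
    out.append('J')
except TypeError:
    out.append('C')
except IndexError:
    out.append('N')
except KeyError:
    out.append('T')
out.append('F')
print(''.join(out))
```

Execution trace: 'E' (inner try body, no exception) → 'W' (inner else) → 'L' (inner finally) → 'J' (try body, no exception) → 'F' (after the try/except). Output: EWLJF

Answer: EWLJF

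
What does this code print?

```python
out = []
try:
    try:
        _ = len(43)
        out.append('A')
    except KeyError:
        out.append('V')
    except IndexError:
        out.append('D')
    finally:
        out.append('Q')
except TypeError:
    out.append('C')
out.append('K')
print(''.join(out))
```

Execution trace: 'Q' (finally) → 'C' (outer except TypeError) → 'K' (after the try/except). Output: QCK

Answer: QCK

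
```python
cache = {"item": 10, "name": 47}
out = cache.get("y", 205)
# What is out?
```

Trace:
`cache = {"item": 10, "name": 47}` → cache = {'item': 10, 'name': 47}
`out = cache.get("y", 205)` → out = 205
So out = 205

Answer: 205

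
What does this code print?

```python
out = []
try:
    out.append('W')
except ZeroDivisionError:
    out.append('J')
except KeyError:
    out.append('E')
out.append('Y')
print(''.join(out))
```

Execution trace: 'W' (try body, no exception) → 'Y' (after the try/except). Output: WY

Answer: WY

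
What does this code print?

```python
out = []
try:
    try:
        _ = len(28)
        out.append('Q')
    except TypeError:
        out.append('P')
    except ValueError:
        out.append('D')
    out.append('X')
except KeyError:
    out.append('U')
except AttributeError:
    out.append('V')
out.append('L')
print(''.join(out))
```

Execution trace: 'P' (inner except TypeError) → 'X' (try body, no exception) → 'L' (after the try/except). Output: PXL

Answer: PXL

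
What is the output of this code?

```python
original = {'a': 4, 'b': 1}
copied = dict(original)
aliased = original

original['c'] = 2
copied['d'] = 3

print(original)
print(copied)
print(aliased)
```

Key concept: dict() creates copy, assignment creates alias.
Step by step:
`original = {'a': 4, 'b': 1}` → original = {'a': 4, 'b': 1}
`copied = dict(original)` → copied = {'a': 4, 'b': 1}
`aliased = original` → aliased = {'a': 4, 'b': 1} (same object as original)
`original['c'] = 2` → original = {'a': 4, 'b': 1, 'c': 2} (same object as aliased); aliased = {'a': 4, 'b': 1, 'c': 2} (same object as original)
`copied['d'] = 3` → copied = {'a': 4, 'b': 1, 'd': 3}
`print(original)` → prints {'a': 4, 'b': 1, 'c': 2}
`print(copied)` → prints {'a': 4, 'b': 1, 'd': 3}
`print(aliased)` → prints {'a': 4, 'b': 1, 'c': 2}

Answer:
{'a': 4, 'b': 1, 'c': 2}
{'a': 4, 'b': 1, 'd': 3}
{'a': 4, 'b': 1, 'c': 2}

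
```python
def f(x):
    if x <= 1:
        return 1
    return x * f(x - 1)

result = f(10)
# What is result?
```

f(10) = 10 * 9 * 8 * 7 * 6 * 5 * 4 * 3 * 2 * 1 = 3628800

Answer: 3628800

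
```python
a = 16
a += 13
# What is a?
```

Trace:
`a = 16` → a = 16
`a += 13` → a = 29
So a = 29

Answer: 29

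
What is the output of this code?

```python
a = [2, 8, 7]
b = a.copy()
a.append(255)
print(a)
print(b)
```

Key concept: list.copy() creates independent copy.
Step by step:
`a = [2, 8, 7]` → a = [2, 8, 7]
`b = a.copy()` → b = [2, 8, 7]
`a.append(255)` → a = [2, 8, 7, 255]
`print(a)` → prints [2, 8, 7, 255]
`print(b)` → prints [2, 8, 7]

Answer:
[2, 8, 7, 255]
[2, 8, 7]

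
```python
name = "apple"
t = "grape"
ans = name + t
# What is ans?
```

Trace:
`name = "apple"` → name = 'apple'
`t = "grape"` → t = 'grape'
`ans = name + t` → ans = 'applegrape'
So ans = 'applegrape'

Answer: 'applegrape'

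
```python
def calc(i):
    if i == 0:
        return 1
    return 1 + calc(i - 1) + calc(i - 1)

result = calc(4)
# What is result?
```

calc(i) = 1 + 2·calc(i-1), calc(0)=1. Closed form: (1+1)·2^4 - 1 = 31.

Answer: 31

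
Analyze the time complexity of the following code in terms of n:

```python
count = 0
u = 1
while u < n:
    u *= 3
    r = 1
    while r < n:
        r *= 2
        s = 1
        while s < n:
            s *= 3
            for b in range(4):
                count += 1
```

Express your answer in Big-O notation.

Each loop level contributes: log n × log n × log n × 1. Multiplying the contributions gives O(log^3 n).

Answer: O(log^3 n)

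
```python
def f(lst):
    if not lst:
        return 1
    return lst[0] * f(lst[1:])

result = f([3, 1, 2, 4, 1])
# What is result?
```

Product over [3, 1, 2, 4, 1] = 3 * 1 * 2 * 4 * 1 = 24

Answer: 24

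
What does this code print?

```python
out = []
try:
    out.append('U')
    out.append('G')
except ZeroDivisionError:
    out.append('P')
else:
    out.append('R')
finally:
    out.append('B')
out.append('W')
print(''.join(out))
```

Execution trace: 'U' (try body) → 'G' (try body, no exception) → 'R' (else) → 'B' (finally) → 'W' (after the try/except). Output: UGRBW

Answer: UGRBW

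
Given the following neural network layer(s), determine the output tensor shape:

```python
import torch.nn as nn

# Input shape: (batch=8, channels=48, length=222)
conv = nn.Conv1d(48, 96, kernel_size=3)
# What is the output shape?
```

Input: (8, 48, 222) -> Output: (8, 96, 220)

Answer: (8, 96, 220)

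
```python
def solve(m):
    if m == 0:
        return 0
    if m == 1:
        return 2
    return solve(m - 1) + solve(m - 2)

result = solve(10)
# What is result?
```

Build up from base cases: solve(0)=0, solve(1)=2, solve(2)=2, solve(3)=4, solve(4)=6, solve(5)=10, solve(6)=16, ..., solve(10)=110

Answer: 110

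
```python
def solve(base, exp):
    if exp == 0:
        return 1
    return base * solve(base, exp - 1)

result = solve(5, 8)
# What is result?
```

solve(5, 8) = 5 * 5 * 5 * 5 * 5 * 5 * 5 * 5 = 390625

Answer: 390625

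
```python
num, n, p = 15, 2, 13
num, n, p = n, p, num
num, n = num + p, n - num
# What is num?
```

Trace:
`num, n, p = 15, 2, 13` → num = 15; n = 2; p = 13
`num, n, p = n, p, num` → num = 2; n = 13; p = 15
`num, n = num + p, n - num` → num = 17; n = 11
So num = 17

Answer: 17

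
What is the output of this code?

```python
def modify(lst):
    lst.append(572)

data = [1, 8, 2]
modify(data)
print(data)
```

Key concept: function modifies passed list.
Step by step:
`data = [1, 8, 2]` → data = [1, 8, 2]
`modify(data)` → data = [1, 8, 2, 572]
`print(data)` → prints [1, 8, 2, 572]

Answer: [1, 8, 2, 572]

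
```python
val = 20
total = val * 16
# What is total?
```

Trace:
`val = 20` → val = 20
`total = val * 16` → total = 320
So total = 320

Answer: 320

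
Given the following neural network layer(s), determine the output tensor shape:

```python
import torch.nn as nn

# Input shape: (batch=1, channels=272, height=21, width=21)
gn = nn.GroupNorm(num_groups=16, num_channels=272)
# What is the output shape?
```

Input: (1, 272, 21, 21) -> Output: (1, 272, 21, 21)

Answer: (1, 272, 21, 21)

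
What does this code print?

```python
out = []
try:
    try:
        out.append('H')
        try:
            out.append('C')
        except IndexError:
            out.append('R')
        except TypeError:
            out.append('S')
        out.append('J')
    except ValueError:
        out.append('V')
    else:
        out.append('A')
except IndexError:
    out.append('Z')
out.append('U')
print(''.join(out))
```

Execution trace: 'H' (try body) → 'C' (inner try body, no exception) → 'J' (try body, no exception) → 'A' (else) → 'U' (after the try/except). Output: HCJAU

Answer: HCJAU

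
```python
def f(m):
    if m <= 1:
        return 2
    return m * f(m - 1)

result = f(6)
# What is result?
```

f(6) = 6 * 5 * 4 * 3 * 2 * 2 = 1440

Answer: 1440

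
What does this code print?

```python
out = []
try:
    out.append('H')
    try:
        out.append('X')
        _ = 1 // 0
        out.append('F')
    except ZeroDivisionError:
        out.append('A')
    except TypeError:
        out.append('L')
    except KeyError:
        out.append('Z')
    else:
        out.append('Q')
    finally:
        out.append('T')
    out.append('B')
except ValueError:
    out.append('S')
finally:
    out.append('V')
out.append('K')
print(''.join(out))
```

Execution trace: 'H' (try body) → 'X' (inner try body) → 'A' (inner except ZeroDivisionError) → 'T' (inner finally) → 'B' (try body, no exception) → 'V' (finally) → 'K' (after the try/except). Output: HXATBVK

Answer: HXATBVK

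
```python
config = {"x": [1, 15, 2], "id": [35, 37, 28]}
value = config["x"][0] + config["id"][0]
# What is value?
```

Trace:
`config = {"x": [1, 15, 2], "id": [35, 37, 28]}` → config = {'x': [1, 15, 2], 'id': [35, 37, 28]}
`value = config["x"][0] + config["id"][0]` → value = 36
So value = 36

Answer: 36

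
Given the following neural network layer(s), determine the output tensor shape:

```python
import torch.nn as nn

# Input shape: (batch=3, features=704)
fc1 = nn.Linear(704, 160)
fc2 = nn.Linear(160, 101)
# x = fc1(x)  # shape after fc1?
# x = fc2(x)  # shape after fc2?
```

Input: (3, 704) -> after fc1: (3, 160) -> Output: (3, 101)

Answer: (3, 101)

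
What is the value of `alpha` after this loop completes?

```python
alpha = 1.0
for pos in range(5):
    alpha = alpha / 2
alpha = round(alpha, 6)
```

Halving LR 5 times: 1 / 2^5
`alpha` takes the values: 1.0 → 0.5 → 0.25 → 0.125 → 0.0625 → 0.03125

Answer: 0.03125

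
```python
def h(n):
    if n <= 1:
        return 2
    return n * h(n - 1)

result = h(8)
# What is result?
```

h(8) = 8 * 7 * 6 * 5 * 4 * 3 * 2 * 2 = 80640

Answer: 80640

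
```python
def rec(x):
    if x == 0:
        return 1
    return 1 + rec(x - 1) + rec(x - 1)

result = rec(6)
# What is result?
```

rec(x) = 1 + 2·rec(x-1), rec(0)=1. Closed form: (1+1)·2^6 - 1 = 127.

Answer: 127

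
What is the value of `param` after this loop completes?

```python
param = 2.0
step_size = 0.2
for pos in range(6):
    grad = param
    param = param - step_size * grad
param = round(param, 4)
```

Gradient descent: w = 2.0 * (1 - 0.2)^6
`param` takes the values: 2.0 → 1.6 → 1.28 → 1.024 → 0.8192 → 0.65536 → 0.524288 → 0.5243

Answer: 0.5243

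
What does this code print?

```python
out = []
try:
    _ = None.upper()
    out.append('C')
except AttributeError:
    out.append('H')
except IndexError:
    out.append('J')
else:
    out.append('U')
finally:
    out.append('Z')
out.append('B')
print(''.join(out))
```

Execution trace: 'H' (except AttributeError) → 'Z' (finally) → 'B' (after the try/except). Output: HZB

Answer: HZB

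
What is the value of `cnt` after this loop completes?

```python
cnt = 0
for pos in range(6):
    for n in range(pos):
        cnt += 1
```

Triangle number: 0+1+2+...+5
`cnt` takes the values: 0 → 1 → 2 → 3 → 4 → 5 → 6 → 7 → 8 → 9 → 10 → 11 → 12 → 13 → 14 → 15

Answer: 15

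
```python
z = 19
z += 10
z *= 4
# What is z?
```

Trace:
`z = 19` → z = 19
`z += 10` → z = 29
`z *= 4` → z = 116
So z = 116

Answer: 116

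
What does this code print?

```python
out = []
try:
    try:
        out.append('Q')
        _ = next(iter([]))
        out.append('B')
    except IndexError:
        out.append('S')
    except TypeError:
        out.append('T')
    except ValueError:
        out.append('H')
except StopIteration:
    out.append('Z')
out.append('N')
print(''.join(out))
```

Execution trace: 'Q' (try body) → 'Z' (outer except StopIteration) → 'N' (after the try/except). Output: QZN

Answer: QZN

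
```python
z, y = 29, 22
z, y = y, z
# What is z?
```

Trace:
`z, y = 29, 22` → z = 29; y = 22
`z, y = y, z` → z = 22; y = 29
So z = 22

Answer: 22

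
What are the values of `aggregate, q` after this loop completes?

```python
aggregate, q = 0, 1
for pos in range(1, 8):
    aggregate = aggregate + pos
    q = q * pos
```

Sum and factorial of 1 to 7
`aggregate, q` takes the values: (0, 1) → (1, 1) → (3, 1) → (3, 2) → (6, 2) → (6, 6) → (10, 6) → (10, 24) → (15, 24) → (15, 120) → (21, 120) → (21, 720) → (28, 720) → (28, 5040)

Answer: 28, 5040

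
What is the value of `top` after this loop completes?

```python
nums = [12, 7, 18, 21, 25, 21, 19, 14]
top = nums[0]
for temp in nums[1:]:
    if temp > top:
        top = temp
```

Maximum of [12, 7, 18, 21, 25, 21, 19, 14]
`top` takes the values: 12 → 18 → 21 → 25

Answer: 25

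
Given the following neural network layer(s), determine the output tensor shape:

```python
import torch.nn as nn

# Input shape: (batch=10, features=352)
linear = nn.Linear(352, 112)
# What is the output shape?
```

Input: (10, 352) -> Output: (10, 112)

Answer: (10, 112)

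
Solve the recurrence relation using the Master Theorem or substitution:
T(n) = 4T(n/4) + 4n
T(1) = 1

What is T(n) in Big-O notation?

By Master Theorem: a=4, b=4, f(n)=4n. Since log_4(4) = 1 and f(n) = Θ(n^1), Case 2 applies. T(n) = O(n log n).

Answer: O(n log n)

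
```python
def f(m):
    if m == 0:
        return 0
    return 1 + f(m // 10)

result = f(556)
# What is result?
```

Count of digits of 556: 3

Answer: 3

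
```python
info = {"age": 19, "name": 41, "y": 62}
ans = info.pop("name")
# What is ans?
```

Trace:
`info = {"age": 19, "name": 41, "y": 62}` → info = {'age': 19, 'name': 41, 'y': 62}
`ans = info.pop("name")` → info = {'age': 19, 'y': 62}; ans = 41
So ans = 41

Answer: 41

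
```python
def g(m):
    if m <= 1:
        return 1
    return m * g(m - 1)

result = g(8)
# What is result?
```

g(8) = 8 * 7 * 6 * 5 * 4 * 3 * 2 * 1 = 40320

Answer: 40320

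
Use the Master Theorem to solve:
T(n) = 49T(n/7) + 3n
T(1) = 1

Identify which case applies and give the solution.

a=49, b=7, f(n)=3n. log_7(49) = 2. Since c=1 < 2, Case 1 applies: T(n) = Θ(n^log_b(a)) = O(n^2).

Answer: O(n^2) - Case 1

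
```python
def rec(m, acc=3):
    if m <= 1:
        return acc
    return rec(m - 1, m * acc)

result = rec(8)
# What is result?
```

Accumulator trace (n, acc): (8, 3) -> (7, 24) -> (6, 168) -> (5, 1008) -> (4, 5040) -> (3, 20160) -> (2, 60480) -> (1, 120960) -> return 120960

Answer: 120960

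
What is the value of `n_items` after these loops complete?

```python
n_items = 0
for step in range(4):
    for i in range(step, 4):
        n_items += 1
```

Upper triangle: 4 + 3 + ... + 1
`n_items` takes the values: 0 → 1 → 2 → 3 → 4 → 5 → 6 → 7 → 8 → 9 → 10

Answer: 10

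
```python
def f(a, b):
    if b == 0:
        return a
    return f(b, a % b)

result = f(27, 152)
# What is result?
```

f(27, 152) -> f(152, 27) -> f(27, 17) -> f(17, 10) -> f(10, 7) -> f(7, 3) -> f(3, 1) -> f(1, 0) -> 1

Answer: 1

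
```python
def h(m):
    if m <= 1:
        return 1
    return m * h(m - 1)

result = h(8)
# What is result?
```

h(8) = 8 * 7 * 6 * 5 * 4 * 3 * 2 * 1 = 40320

Answer: 40320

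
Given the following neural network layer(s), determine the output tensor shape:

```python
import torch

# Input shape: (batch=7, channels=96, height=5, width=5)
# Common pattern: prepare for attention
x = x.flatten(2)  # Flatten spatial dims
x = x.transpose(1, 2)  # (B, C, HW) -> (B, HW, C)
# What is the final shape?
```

Input: (7, 96, 5, 5) -> after flatten(2): (7, 96, 25) -> Output: (7, 25, 96)

Answer: (7, 25, 96)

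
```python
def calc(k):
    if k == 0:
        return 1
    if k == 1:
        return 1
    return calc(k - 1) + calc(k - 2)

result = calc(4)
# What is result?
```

Build up from base cases: calc(0)=1, calc(1)=1, calc(2)=2, calc(3)=3, calc(4)=5

Answer: 5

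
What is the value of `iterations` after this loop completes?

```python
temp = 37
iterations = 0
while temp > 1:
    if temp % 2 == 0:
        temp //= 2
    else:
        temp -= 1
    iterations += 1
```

Steps to reduce 37 to 1
`iterations` takes the values: 0 → 1 → 2 → 3 → 4 → 5 → 6 → 7

Answer: 7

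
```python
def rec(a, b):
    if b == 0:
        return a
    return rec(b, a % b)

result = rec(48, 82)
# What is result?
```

rec(48, 82) -> rec(82, 48) -> rec(48, 34) -> rec(34, 14) -> rec(14, 6) -> rec(6, 2) -> rec(2, 0) -> 2

Answer: 2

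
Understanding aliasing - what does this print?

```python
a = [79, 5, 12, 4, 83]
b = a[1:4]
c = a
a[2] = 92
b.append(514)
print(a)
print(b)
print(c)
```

Key concept: slice vs alias.
Step by step:
`a = [79, 5, 12, 4, 83]` → a = [79, 5, 12, 4, 83]
`b = a[1:4]` → b = [5, 12, 4]
`c = a` → c = [79, 5, 12, 4, 83] (same object as a)
`a[2] = 92` → a = [79, 5, 92, 4, 83] (same object as c); c = [79, 5, 92, 4, 83] (same object as a)
`b.append(514)` → b = [5, 12, 4, 514]
`print(a)` → prints [79, 5, 92, 4, 83]
`print(b)` → prints [5, 12, 4, 514]
`print(c)` → prints [79, 5, 92, 4, 83]

Answer:
[79, 5, 92, 4, 83]
[5, 12, 4, 514]
[79, 5, 92, 4, 83]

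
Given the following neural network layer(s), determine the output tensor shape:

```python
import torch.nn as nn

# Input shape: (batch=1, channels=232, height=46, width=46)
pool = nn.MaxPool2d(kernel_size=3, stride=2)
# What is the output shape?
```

Input: (1, 232, 46, 46) -> Output: (1, 232, 22, 22)

Answer: (1, 232, 22, 22)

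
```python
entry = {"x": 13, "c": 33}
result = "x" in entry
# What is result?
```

Trace:
`entry = {"x": 13, "c": 33}` → entry = {'x': 13, 'c': 33}
`result = "x" in entry` → result = True
So result = True

Answer: True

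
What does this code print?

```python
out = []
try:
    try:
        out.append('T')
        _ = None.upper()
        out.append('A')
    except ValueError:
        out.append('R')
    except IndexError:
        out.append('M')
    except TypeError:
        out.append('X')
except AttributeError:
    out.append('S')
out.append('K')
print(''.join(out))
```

Execution trace: 'T' (try body) → 'S' (outer except AttributeError) → 'K' (after the try/except). Output: TSK

Answer: TSK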